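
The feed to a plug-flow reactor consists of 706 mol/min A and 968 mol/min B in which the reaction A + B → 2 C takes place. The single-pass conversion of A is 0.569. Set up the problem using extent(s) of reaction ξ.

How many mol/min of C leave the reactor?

A reacted = 0.569 × 706 = 401.7 mol/min; ν_A = −1, so ξ = 401.7/1 = 401.7 mol/min.
Outlet amounts (n = n₀ + ν ξ):
  A: 706 − 1(401.7) = 304.3
  B: 968 − 1(401.7) = 566.3
  C: 0 + 2(401.7) = 803.4

803 mol/min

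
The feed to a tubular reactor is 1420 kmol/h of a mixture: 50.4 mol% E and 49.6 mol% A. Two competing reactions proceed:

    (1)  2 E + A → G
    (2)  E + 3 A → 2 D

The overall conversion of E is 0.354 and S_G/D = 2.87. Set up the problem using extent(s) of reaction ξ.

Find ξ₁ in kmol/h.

Conversion of E: E consumed = 0.354 × 715.7 = 253.4 kmol/h = 2ξ₁ + 1ξ₂.
Selectivity: 1ξ₁ / (2ξ₂) = 2.87 → ξ₁ = 5.74 ξ₂.
Substitute: (2·5.74 + 1) ξ₂ = 253.4 → ξ₂ = 20.3 kmol/h, ξ₁ = 116.5 kmol/h.
Outlet amounts (n = n₀ + Σ ν·ξ):
  E: 715.7 − 2(116.5) − 1(20.3) = 462.3
  A: 704.3 − 1(116.5) − 3(20.3) = 526.9
  G: 0 + 1(116.5) = 116.5
  D: 0 + 2(20.3) = 40.6

ξ₁ = 117 kmol/h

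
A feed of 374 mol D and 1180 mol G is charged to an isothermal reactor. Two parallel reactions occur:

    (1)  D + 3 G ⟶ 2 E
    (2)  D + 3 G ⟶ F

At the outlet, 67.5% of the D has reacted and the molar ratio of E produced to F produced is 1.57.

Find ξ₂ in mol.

ξ₂ = 141 mol

Conversion of D: D consumed = 0.675 × 374 = 252.5 mol = 1ξ₁ + 1ξ₂.
Selectivity: 2ξ₁ / (1ξ₂) = 1.57 → ξ₁ = 0.785 ξ₂.
Substitute: (1·0.785 + 1) ξ₂ = 252.5 → ξ₂ = 141.4 mol, ξ₁ = 111 mol.
Outlet amounts (n = n₀ + Σ ν·ξ):
  D: 374 − 1(111) − 1(141.4) = 121.6
  G: 1180 − 3(111) − 3(141.4) = 422.7
  E: 0 + 2(111) = 222
  F: 0 + 1(141.4) = 141.4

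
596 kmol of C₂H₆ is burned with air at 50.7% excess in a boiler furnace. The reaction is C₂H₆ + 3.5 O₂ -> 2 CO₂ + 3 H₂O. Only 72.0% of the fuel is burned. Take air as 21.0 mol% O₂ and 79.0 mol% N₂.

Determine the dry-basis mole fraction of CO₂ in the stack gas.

Stoichiometric O₂ = 3.5 × 596 = 2086 kmol; O₂ fed = 2086 × 1.507 = 3144 kmol.
N₂ fed = 3144 × 79/21 = 11830 kmol.
Fuel reacted = 0.72 × 596 → ξ = 429.1 kmol.
Outlet (n = n₀ + ν ξ):
  C₂H₆: 596 − 1(429.1) = 166.9
  O₂: 3144 − 3.5(429.1) = 1642
  N₂: 11830 (inert)
  CO₂: 0 + 2(429.1) = 858.2
  H₂O: 0 + 3(429.1) = 1287
Dry total = 14490 kmol; y_CO₂ (dry) = 858.2 / 14490 = 0.05922.

0.0592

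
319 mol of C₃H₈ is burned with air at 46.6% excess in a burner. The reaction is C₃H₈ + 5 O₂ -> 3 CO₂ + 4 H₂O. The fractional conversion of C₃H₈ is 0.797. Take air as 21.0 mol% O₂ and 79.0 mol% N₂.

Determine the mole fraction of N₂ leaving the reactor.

Stoichiometric O₂ = 5 × 319 = 1595 mol; O₂ fed = 1595 × 1.466 = 2338 mol.
N₂ fed = 2338 × 79/21 = 8796 mol.
Fuel reacted = 0.797 × 319 → ξ = 254.2 mol.
Outlet (n = n₀ + ν ξ):
  C₃H₈: 319 − 1(254.2) = 64.76
  O₂: 2338 − 5(254.2) = 1067
  N₂: 8796 (inert)
  CO₂: 0 + 3(254.2) = 762.7
  H₂O: 0 + 4(254.2) = 1017
Total out = 11710 mol; y_N₂ = 8796 / 11710 = 0.7513.

0.751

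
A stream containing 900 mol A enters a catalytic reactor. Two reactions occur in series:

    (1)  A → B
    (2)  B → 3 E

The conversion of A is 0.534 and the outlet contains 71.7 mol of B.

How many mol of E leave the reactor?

1230 mol

Conversion of A: A consumed = 1ξ₁ = 0.534 × 900 → ξ₁ = 480.6 mol.
B balance: n_B = 0 + 1ξ₁ − 1ξ₂ = 71.7 → ξ₂ = (1·480.6 − 71.7)/1 = 408.9 mol.
Outlet amounts (n = n₀ + Σ ν·ξ):
  A: 900 − 1(480.6) = 419.4
  B: 0 + 1(480.6) − 1(408.9) = 71.7
  E: 0 + 3(408.9) = 1227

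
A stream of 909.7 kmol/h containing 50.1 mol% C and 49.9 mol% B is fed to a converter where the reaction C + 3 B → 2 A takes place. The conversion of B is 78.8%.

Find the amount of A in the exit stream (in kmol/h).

B reacted = 0.788 × 453.9 = 357.7 kmol/h; ν_B = −3, so ξ = 357.7/3 = 119.2 kmol/h.
Outlet amounts (n = n₀ + ν ξ):
  C: 455.8 − 1(119.2) = 336.5
  B: 453.9 − 3(119.2) = 96.24
  A: 0 + 2(119.2) = 238.5

238 kmol/h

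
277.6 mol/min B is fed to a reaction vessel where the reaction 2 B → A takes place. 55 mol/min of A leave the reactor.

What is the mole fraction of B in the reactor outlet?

For A: n = n₀ + 1ξ → 55 = 0 + 1ξ, giving ξ = 55 mol/min.
Outlet amounts (n = n₀ + ν ξ):
  B: 277.6 − 2(55) = 167.6
  A: 0 + 1(55) = 55
Total out = 222.6 mol/min; y_B = 167.6 / 222.6 = 0.7529.

0.753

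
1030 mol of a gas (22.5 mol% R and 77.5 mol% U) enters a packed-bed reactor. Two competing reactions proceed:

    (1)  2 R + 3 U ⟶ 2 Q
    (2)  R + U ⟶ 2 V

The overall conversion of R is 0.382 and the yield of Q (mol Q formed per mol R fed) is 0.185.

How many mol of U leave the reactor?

688 mol

Yield of Q: 2ξ₁ / 231.8 = 0.185 → ξ₁ = 21.44 mol.
Conversion of R: 2ξ₁ + 1ξ₂ = 0.382 × 231.8 = 88.53 → ξ₂ = 45.65 mol.
Outlet amounts (n = n₀ + Σ ν·ξ):
  R: 231.8 − 2(21.44) − 1(45.65) = 143.2
  U: 798.2 − 3(21.44) − 1(45.65) = 688.3
  Q: 0 + 2(21.44) = 42.87
  V: 0 + 2(45.65) = 91.31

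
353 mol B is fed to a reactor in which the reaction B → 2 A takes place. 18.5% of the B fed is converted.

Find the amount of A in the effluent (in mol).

131 mol

B reacted = 0.185 × 353 = 65.3 mol; ν_B = −1, so ξ = 65.3/1 = 65.3 mol.
Outlet amounts (n = n₀ + ν ξ):
  B: 353 − 1(65.3) = 287.7
  A: 0 + 2(65.3) = 130.6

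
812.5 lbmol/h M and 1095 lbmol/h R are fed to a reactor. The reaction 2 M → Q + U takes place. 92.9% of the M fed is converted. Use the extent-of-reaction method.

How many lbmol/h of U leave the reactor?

M reacted = 0.929 × 812.5 = 754.8 lbmol/h; ν_M = −2, so ξ = 754.8/2 = 377.4 lbmol/h.
Outlet amounts (n = n₀ + ν ξ):
  M: 812.5 − 2(377.4) = 57.69
  Q: 0 + 1(377.4) = 377.4
  U: 0 + 1(377.4) = 377.4
  R: 1095 (inert)

377 lbmol/h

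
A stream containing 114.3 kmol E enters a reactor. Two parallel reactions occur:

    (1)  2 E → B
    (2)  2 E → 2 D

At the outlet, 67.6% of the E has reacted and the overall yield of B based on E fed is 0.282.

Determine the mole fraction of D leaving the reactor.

0.156

Yield of B: 1ξ₁ / 114.3 = 0.282 → ξ₁ = 32.23 kmol.
Conversion of E: 2ξ₁ + 2ξ₂ = 0.676 × 114.3 = 77.27 → ξ₂ = 6.401 kmol.
Outlet amounts (n = n₀ + Σ ν·ξ):
  E: 114.3 − 2(32.23) − 2(6.401) = 37.03
  B: 0 + 1(32.23) = 32.23
  D: 0 + 2(6.401) = 12.8
Total out = 82.07 kmol; y_D = 12.8 / 82.07 = 0.156.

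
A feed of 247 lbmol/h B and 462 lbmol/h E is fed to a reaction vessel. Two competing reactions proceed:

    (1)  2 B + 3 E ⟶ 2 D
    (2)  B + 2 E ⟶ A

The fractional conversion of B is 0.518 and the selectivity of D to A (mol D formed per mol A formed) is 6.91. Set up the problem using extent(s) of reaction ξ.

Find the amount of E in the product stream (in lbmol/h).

262 lbmol/h

Conversion of B: B consumed = 0.518 × 247 = 127.9 lbmol/h = 2ξ₁ + 1ξ₂.
Selectivity: 2ξ₁ / (1ξ₂) = 6.91 → ξ₁ = 3.455 ξ₂.
Substitute: (2·3.455 + 1) ξ₂ = 127.9 → ξ₂ = 16.18 lbmol/h, ξ₁ = 55.89 lbmol/h.
Outlet amounts (n = n₀ + Σ ν·ξ):
  B: 247 − 2(55.89) − 1(16.18) = 119.1
  E: 462 − 3(55.89) − 2(16.18) = 262
  D: 0 + 2(55.89) = 111.8
  A: 0 + 1(16.18) = 16.18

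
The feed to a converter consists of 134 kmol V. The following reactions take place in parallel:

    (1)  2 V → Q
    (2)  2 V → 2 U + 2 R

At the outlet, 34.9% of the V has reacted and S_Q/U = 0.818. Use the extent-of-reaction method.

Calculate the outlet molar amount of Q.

14.5 kmol

Conversion of V: V consumed = 0.349 × 134 = 46.77 kmol = 2ξ₁ + 2ξ₂.
Selectivity: 1ξ₁ / (2ξ₂) = 0.818 → ξ₁ = 1.636 ξ₂.
Substitute: (2·1.636 + 2) ξ₂ = 46.77 → ξ₂ = 8.871 kmol, ξ₁ = 14.51 kmol.
Outlet amounts (n = n₀ + Σ ν·ξ):
  V: 134 − 2(14.51) − 2(8.871) = 87.23
  Q: 0 + 1(14.51) = 14.51
  U: 0 + 2(8.871) = 17.74
  R: 0 + 2(8.871) = 17.74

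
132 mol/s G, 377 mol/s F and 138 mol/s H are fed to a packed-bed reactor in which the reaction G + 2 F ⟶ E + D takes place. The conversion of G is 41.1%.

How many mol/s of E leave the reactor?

G reacted = 0.411 × 132 = 54.25 mol/s; ν_G = −1, so ξ = 54.25/1 = 54.25 mol/s.
Outlet amounts (n = n₀ + ν ξ):
  G: 132 − 1(54.25) = 77.75
  F: 377 − 2(54.25) = 268.5
  E: 0 + 1(54.25) = 54.25
  D: 0 + 1(54.25) = 54.25
  H: 138 (inert)

54.3 mol/s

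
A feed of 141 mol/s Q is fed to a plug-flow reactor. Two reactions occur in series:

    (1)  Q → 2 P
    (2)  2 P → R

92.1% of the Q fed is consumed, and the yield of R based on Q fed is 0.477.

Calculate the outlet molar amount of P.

Conversion of Q: Q consumed = 1ξ₁ = 0.921 × 141 → ξ₁ = 129.9 mol/s.
Yield of R: 1ξ₂ / 141 = 0.477 → ξ₂ = 67.26 mol/s.
Outlet amounts (n = n₀ + Σ ν·ξ):
  Q: 141 − 1(129.9) = 11.14
  P: 0 + 2(129.9) − 2(67.26) = 125.2
  R: 0 + 1(67.26) = 67.26

125 mol/s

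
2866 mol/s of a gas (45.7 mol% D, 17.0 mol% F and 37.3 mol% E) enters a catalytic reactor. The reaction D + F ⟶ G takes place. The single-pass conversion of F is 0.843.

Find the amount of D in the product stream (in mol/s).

899 mol/s

F reacted = 0.843 × 487.2 = 410.7 mol/s; ν_F = −1, so ξ = 410.7/1 = 410.7 mol/s.
Outlet amounts (n = n₀ + ν ξ):
  D: 1310 − 1(410.7) = 899
  F: 487.2 − 1(410.7) = 76.49
  G: 0 + 1(410.7) = 410.7
  E: 1069 (inert)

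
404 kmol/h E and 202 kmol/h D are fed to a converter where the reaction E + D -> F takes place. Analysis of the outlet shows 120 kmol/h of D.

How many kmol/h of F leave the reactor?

For D: n = n₀ − 1ξ → 120 = 202 − 1ξ, giving ξ = 82 kmol/h.
Outlet amounts (n = n₀ + ν ξ):
  E: 404 − 1(82) = 322
  D: 202 − 1(82) = 120
  F: 0 + 1(82) = 82

82 kmol/h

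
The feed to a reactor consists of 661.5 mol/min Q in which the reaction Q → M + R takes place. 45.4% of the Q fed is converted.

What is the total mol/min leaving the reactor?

Q reacted = 0.454 × 661.5 = 300.3 mol/min; ν_Q = −1, so ξ = 300.3/1 = 300.3 mol/min.
Outlet amounts (n = n₀ + ν ξ):
  Q: 661.5 − 1(300.3) = 361.2
  M: 0 + 1(300.3) = 300.3
  R: 0 + 1(300.3) = 300.3
Total out = 361.2 + 300.3 + 300.3 = 961.8 mol/min.

962 mol/min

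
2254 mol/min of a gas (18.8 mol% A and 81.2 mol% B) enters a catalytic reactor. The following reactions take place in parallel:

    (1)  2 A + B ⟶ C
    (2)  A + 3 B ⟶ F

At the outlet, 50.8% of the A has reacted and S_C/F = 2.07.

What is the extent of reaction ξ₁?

ξ₁ = 86.7 mol/min

Conversion of A: A consumed = 0.508 × 423.8 = 215.3 mol/min = 2ξ₁ + 1ξ₂.
Selectivity: 1ξ₁ / (1ξ₂) = 2.07 → ξ₁ = 2.07 ξ₂.
Substitute: (2·2.07 + 1) ξ₂ = 215.3 → ξ₂ = 41.88 mol/min, ξ₁ = 86.69 mol/min.
Outlet amounts (n = n₀ + Σ ν·ξ):
  A: 423.8 − 2(86.69) − 1(41.88) = 208.5
  B: 1830 − 1(86.69) − 3(41.88) = 1618
  C: 0 + 1(86.69) = 86.69
  F: 0 + 1(41.88) = 41.88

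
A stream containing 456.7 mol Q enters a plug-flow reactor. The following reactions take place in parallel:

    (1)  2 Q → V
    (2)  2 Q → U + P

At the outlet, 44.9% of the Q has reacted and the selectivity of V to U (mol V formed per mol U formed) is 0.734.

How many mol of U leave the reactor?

59.1 mol

Conversion of Q: Q consumed = 0.449 × 456.7 = 205.1 mol = 2ξ₁ + 2ξ₂.
Selectivity: 1ξ₁ / (1ξ₂) = 0.734 → ξ₁ = 0.734 ξ₂.
Substitute: (2·0.734 + 2) ξ₂ = 205.1 → ξ₂ = 59.13 mol, ξ₁ = 43.4 mol.
Outlet amounts (n = n₀ + Σ ν·ξ):
  Q: 456.7 − 2(43.4) − 2(59.13) = 251.6
  V: 0 + 1(43.4) = 43.4
  U: 0 + 1(59.13) = 59.13
  P: 0 + 1(59.13) = 59.13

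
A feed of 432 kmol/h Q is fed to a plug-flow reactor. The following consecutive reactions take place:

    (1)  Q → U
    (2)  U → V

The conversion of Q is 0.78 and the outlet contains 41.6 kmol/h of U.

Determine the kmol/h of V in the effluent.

Conversion of Q: Q consumed = 1ξ₁ = 0.78 × 432 → ξ₁ = 337 kmol/h.
U balance: n_U = 0 + 1ξ₁ − 1ξ₂ = 41.6 → ξ₂ = (1·337 − 41.6)/1 = 295.4 kmol/h.
Outlet amounts (n = n₀ + Σ ν·ξ):
  Q: 432 − 1(337) = 95.04
  U: 0 + 1(337) − 1(295.4) = 41.6
  V: 0 + 1(295.4) = 295.4

295 kmol/h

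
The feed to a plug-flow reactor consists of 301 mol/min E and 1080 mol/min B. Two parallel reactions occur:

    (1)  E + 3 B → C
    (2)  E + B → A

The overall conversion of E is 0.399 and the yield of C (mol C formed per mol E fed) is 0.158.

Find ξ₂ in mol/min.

Yield of C: 1ξ₁ / 301 = 0.158 → ξ₁ = 47.56 mol/min.
Conversion of E: 1ξ₁ + 1ξ₂ = 0.399 × 301 = 120.1 → ξ₂ = 72.54 mol/min.
Outlet amounts (n = n₀ + Σ ν·ξ):
  E: 301 − 1(47.56) − 1(72.54) = 180.9
  B: 1080 − 3(47.56) − 1(72.54) = 864.8
  C: 0 + 1(47.56) = 47.56
  A: 0 + 1(72.54) = 72.54

ξ₂ = 72.5 mol/min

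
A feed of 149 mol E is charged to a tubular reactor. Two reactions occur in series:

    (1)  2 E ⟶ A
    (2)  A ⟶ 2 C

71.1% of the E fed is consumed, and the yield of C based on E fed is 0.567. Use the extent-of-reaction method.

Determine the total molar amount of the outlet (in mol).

Conversion of E: E consumed = 2ξ₁ = 0.711 × 149 → ξ₁ = 52.97 mol.
Yield of C: 2ξ₂ / 149 = 0.567 → ξ₂ = 42.24 mol.
Outlet amounts (n = n₀ + Σ ν·ξ):
  E: 149 − 2(52.97) = 43.06
  A: 0 + 1(52.97) − 1(42.24) = 10.73
  C: 0 + 2(42.24) = 84.48
Total out = 43.06 + 10.73 + 84.48 = 138.3 mol.

138 mol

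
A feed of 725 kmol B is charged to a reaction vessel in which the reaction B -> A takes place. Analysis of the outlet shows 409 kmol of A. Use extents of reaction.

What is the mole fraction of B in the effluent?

0.436

For A: n = n₀ + 1ξ → 409 = 0 + 1ξ, giving ξ = 409 kmol.
Outlet amounts (n = n₀ + ν ξ):
  B: 725 − 1(409) = 316
  A: 0 + 1(409) = 409
Total out = 725 kmol; y_B = 316 / 725 = 0.4359.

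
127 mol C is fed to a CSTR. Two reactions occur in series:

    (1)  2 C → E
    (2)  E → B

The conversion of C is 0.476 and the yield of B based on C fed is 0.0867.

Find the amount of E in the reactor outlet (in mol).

Conversion of C: C consumed = 2ξ₁ = 0.476 × 127 → ξ₁ = 30.23 mol.
Yield of B: 1ξ₂ / 127 = 0.0867 → ξ₂ = 11.01 mol.
Outlet amounts (n = n₀ + Σ ν·ξ):
  C: 127 − 2(30.23) = 66.55
  E: 0 + 1(30.23) − 1(11.01) = 19.22
  B: 0 + 1(11.01) = 11.01

19.2 mol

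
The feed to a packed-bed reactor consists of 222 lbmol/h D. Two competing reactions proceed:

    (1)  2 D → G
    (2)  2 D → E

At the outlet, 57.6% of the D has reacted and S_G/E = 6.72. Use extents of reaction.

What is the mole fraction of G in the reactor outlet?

0.352

Conversion of D: D consumed = 0.576 × 222 = 127.9 lbmol/h = 2ξ₁ + 2ξ₂.
Selectivity: 1ξ₁ / (1ξ₂) = 6.72 → ξ₁ = 6.72 ξ₂.
Substitute: (2·6.72 + 2) ξ₂ = 127.9 → ξ₂ = 8.282 lbmol/h, ξ₁ = 55.65 lbmol/h.
Outlet amounts (n = n₀ + Σ ν·ξ):
  D: 222 − 2(55.65) − 2(8.282) = 94.13
  G: 0 + 1(55.65) = 55.65
  E: 0 + 1(8.282) = 8.282
Total out = 158.1 lbmol/h; y_G = 55.65 / 158.1 = 0.3521.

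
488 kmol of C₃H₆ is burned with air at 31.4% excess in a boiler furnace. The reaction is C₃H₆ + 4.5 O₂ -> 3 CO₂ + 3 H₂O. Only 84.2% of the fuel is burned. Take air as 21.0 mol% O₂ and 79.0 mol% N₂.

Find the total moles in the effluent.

14400 kmol

Stoichiometric O₂ = 4.5 × 488 = 2196 kmol; O₂ fed = 2196 × 1.314 = 2886 kmol.
N₂ fed = 2886 × 79/21 = 10860 kmol.
Fuel reacted = 0.842 × 488 → ξ = 410.9 kmol.
Outlet (n = n₀ + ν ξ):
  C₃H₆: 488 − 1(410.9) = 77.1
  O₂: 2886 − 4.5(410.9) = 1037
  N₂: 10860 (inert)
  CO₂: 0 + 3(410.9) = 1233
  H₂O: 0 + 3(410.9) = 1233
Total out = 77.1 + 1037 + 10860 + 1233 + 1233 = 14430 kmol.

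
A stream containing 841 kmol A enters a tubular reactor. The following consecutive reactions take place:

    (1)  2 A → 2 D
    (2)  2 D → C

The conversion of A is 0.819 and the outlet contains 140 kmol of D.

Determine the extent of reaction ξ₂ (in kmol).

ξ₂ = 274 kmol

Conversion of A: A consumed = 2ξ₁ = 0.819 × 841 → ξ₁ = 344.4 kmol.
D balance: n_D = 0 + 2ξ₁ − 2ξ₂ = 140 → ξ₂ = (2·344.4 − 140)/2 = 274.4 kmol.
Outlet amounts (n = n₀ + Σ ν·ξ):
  A: 841 − 2(344.4) = 152.2
  D: 0 + 2(344.4) − 2(274.4) = 140
  C: 0 + 1(274.4) = 274.4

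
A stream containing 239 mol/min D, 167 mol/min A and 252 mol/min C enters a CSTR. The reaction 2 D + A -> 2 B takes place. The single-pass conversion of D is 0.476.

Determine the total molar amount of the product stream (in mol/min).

D reacted = 0.476 × 239 = 113.8 mol/min; ν_D = −2, so ξ = 113.8/2 = 56.88 mol/min.
Outlet amounts (n = n₀ + ν ξ):
  D: 239 − 2(56.88) = 125.2
  A: 167 − 1(56.88) = 110.1
  B: 0 + 2(56.88) = 113.8
  C: 252 (inert)
Total out = 125.2 + 110.1 + 113.8 + 252 = 601.1 mol/min.

601 mol/min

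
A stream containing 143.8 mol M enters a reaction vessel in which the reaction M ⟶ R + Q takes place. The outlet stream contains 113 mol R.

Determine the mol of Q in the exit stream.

113 mol

For R: n = n₀ + 1ξ → 113 = 0 + 1ξ, giving ξ = 113 mol.
Outlet amounts (n = n₀ + ν ξ):
  M: 143.8 − 1(113) = 30.8
  R: 0 + 1(113) = 113
  Q: 0 + 1(113) = 113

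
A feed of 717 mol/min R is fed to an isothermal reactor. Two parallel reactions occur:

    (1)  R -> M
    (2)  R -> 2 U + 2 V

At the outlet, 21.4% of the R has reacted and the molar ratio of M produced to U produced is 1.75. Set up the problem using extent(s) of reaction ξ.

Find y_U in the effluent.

0.0832

Conversion of R: R consumed = 0.214 × 717 = 153.4 mol/min = 1ξ₁ + 1ξ₂.
Selectivity: 1ξ₁ / (2ξ₂) = 1.75 → ξ₁ = 3.5 ξ₂.
Substitute: (1·3.5 + 1) ξ₂ = 153.4 → ξ₂ = 34.1 mol/min, ξ₁ = 119.3 mol/min.
Outlet amounts (n = n₀ + Σ ν·ξ):
  R: 717 − 1(119.3) − 1(34.1) = 563.6
  M: 0 + 1(119.3) = 119.3
  U: 0 + 2(34.1) = 68.19
  V: 0 + 2(34.1) = 68.19
Total out = 819.3 mol/min; y_U = 68.19 / 819.3 = 0.08324.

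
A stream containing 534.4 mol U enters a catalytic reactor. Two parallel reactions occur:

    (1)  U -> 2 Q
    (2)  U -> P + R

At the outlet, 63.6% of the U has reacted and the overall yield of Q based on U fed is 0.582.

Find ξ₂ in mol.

ξ₂ = 184 mol

Yield of Q: 2ξ₁ / 534.4 = 0.582 → ξ₁ = 155.5 mol.
Conversion of U: 1ξ₁ + 1ξ₂ = 0.636 × 534.4 = 339.9 → ξ₂ = 184.4 mol.
Outlet amounts (n = n₀ + Σ ν·ξ):
  U: 534.4 − 1(155.5) − 1(184.4) = 194.5
  Q: 0 + 2(155.5) = 311
  P: 0 + 1(184.4) = 184.4
  R: 0 + 1(184.4) = 184.4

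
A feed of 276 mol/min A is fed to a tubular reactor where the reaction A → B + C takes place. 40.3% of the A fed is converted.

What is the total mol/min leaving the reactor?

387 mol/min

A reacted = 0.403 × 276 = 111.2 mol/min; ν_A = −1, so ξ = 111.2/1 = 111.2 mol/min.
Outlet amounts (n = n₀ + ν ξ):
  A: 276 − 1(111.2) = 164.8
  B: 0 + 1(111.2) = 111.2
  C: 0 + 1(111.2) = 111.2
Total out = 164.8 + 111.2 + 111.2 = 387.2 mol/min.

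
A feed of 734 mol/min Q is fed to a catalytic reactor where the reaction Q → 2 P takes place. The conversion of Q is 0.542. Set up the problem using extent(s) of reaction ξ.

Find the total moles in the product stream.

1130 mol/min

Q reacted = 0.542 × 734 = 397.8 mol/min; ν_Q = −1, so ξ = 397.8/1 = 397.8 mol/min.
Outlet amounts (n = n₀ + ν ξ):
  Q: 734 − 1(397.8) = 336.2
  P: 0 + 2(397.8) = 795.7
Total out = 336.2 + 795.7 = 1132 mol/min.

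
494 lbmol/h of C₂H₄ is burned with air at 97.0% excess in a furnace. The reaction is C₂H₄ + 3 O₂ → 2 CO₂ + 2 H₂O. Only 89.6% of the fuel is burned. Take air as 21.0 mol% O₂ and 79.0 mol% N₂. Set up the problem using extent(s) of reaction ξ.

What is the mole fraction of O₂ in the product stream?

0.111

Stoichiometric O₂ = 3 × 494 = 1482 lbmol/h; O₂ fed = 1482 × 1.970 = 2920 lbmol/h.
N₂ fed = 2920 × 79/21 = 10980 lbmol/h.
Fuel reacted = 0.896 × 494 → ξ = 442.6 lbmol/h.
Outlet (n = n₀ + ν ξ):
  C₂H₄: 494 − 1(442.6) = 51.38
  O₂: 2920 − 3(442.6) = 1592
  N₂: 10980 (inert)
  CO₂: 0 + 2(442.6) = 885.2
  H₂O: 0 + 2(442.6) = 885.2
Total out = 14400 lbmol/h; y_O₂ = 1592 / 14400 = 0.1106.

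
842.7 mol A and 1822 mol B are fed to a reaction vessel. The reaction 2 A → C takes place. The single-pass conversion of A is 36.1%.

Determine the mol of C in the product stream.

A reacted = 0.361 × 842.7 = 304.2 mol; ν_A = −2, so ξ = 304.2/2 = 152.1 mol.
Outlet amounts (n = n₀ + ν ξ):
  A: 842.7 − 2(152.1) = 538.5
  C: 0 + 1(152.1) = 152.1
  B: 1822 (inert)

152 mol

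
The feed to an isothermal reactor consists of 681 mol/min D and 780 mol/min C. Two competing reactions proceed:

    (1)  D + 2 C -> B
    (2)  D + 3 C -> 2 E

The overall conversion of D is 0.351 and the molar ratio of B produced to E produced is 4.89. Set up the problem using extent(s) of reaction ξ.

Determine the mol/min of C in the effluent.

Conversion of D: D consumed = 0.351 × 681 = 239 mol/min = 1ξ₁ + 1ξ₂.
Selectivity: 1ξ₁ / (2ξ₂) = 4.89 → ξ₁ = 9.78 ξ₂.
Substitute: (1·9.78 + 1) ξ₂ = 239 → ξ₂ = 22.17 mol/min, ξ₁ = 216.9 mol/min.
Outlet amounts (n = n₀ + Σ ν·ξ):
  D: 681 − 1(216.9) − 1(22.17) = 442
  C: 780 − 2(216.9) − 3(22.17) = 279.8
  B: 0 + 1(216.9) = 216.9
  E: 0 + 2(22.17) = 44.35

280 mol/min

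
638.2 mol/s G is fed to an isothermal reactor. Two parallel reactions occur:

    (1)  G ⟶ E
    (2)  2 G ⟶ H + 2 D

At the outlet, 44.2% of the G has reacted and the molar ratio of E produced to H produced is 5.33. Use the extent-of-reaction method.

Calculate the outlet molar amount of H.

38.5 mol/s

Conversion of G: G consumed = 0.442 × 638.2 = 282.1 mol/s = 1ξ₁ + 2ξ₂.
Selectivity: 1ξ₁ / (1ξ₂) = 5.33 → ξ₁ = 5.33 ξ₂.
Substitute: (1·5.33 + 2) ξ₂ = 282.1 → ξ₂ = 38.48 mol/s, ξ₁ = 205.1 mol/s.
Outlet amounts (n = n₀ + Σ ν·ξ):
  G: 638.2 − 1(205.1) − 2(38.48) = 356.1
  E: 0 + 1(205.1) = 205.1
  H: 0 + 1(38.48) = 38.48
  D: 0 + 2(38.48) = 76.97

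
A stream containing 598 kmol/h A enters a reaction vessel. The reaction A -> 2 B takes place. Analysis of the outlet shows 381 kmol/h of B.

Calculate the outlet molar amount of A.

408 kmol/h

For B: n = n₀ + 2ξ → 381 = 0 + 2ξ, giving ξ = 190.5 kmol/h.
Outlet amounts (n = n₀ + ν ξ):
  A: 598 − 1(190.5) = 407.5
  B: 0 + 2(190.5) = 381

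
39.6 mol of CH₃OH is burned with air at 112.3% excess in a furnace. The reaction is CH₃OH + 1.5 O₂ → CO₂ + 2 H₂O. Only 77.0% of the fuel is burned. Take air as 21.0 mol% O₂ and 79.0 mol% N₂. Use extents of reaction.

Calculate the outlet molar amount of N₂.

Stoichiometric O₂ = 1.5 × 39.6 = 59.4 mol; O₂ fed = 59.4 × 2.123 = 126.1 mol.
N₂ fed = 126.1 × 79/21 = 474.4 mol.
Fuel reacted = 0.77 × 39.6 → ξ = 30.49 mol.
Outlet (n = n₀ + ν ξ):
  CH₃OH: 39.6 − 1(30.49) = 9.108
  O₂: 126.1 − 1.5(30.49) = 80.37
  N₂: 474.4 (inert)
  CO₂: 0 + 1(30.49) = 30.49
  H₂O: 0 + 2(30.49) = 60.98

474 mol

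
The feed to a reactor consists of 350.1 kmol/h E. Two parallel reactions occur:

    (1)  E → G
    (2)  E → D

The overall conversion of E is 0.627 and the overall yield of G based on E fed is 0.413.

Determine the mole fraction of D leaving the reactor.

0.214

Yield of G: 1ξ₁ / 350.1 = 0.413 → ξ₁ = 144.6 kmol/h.
Conversion of E: 1ξ₁ + 1ξ₂ = 0.627 × 350.1 = 219.5 → ξ₂ = 74.92 kmol/h.
Outlet amounts (n = n₀ + Σ ν·ξ):
  E: 350.1 − 1(144.6) − 1(74.92) = 130.6
  G: 0 + 1(144.6) = 144.6
  D: 0 + 1(74.92) = 74.92
Total out = 350.1 kmol/h; y_D = 74.92 / 350.1 = 0.214.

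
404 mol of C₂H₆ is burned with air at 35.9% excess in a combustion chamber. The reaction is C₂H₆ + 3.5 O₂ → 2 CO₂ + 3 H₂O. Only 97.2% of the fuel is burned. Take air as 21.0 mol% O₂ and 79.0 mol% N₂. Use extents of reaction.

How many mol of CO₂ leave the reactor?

785 mol

Stoichiometric O₂ = 3.5 × 404 = 1414 mol; O₂ fed = 1414 × 1.359 = 1922 mol.
N₂ fed = 1922 × 79/21 = 7229 mol.
Fuel reacted = 0.972 × 404 → ξ = 392.7 mol.
Outlet (n = n₀ + ν ξ):
  C₂H₆: 404 − 1(392.7) = 11.31
  O₂: 1922 − 3.5(392.7) = 547.2
  N₂: 7229 (inert)
  CO₂: 0 + 2(392.7) = 785.4
  H₂O: 0 + 3(392.7) = 1178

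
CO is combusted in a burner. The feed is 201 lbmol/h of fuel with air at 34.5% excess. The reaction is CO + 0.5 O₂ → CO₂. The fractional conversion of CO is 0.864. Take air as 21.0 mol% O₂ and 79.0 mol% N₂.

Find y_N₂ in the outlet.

0.671

Stoichiometric O₂ = 0.5 × 201 = 100.5 lbmol/h; O₂ fed = 100.5 × 1.345 = 135.2 lbmol/h.
N₂ fed = 135.2 × 79/21 = 508.5 lbmol/h.
Fuel reacted = 0.864 × 201 → ξ = 173.7 lbmol/h.
Outlet (n = n₀ + ν ξ):
  CO: 201 − 1(173.7) = 27.34
  O₂: 135.2 − 0.5(173.7) = 48.34
  N₂: 508.5 (inert)
  CO₂: 0 + 1(173.7) = 173.7
Total out = 757.8 lbmol/h; y_N₂ = 508.5 / 757.8 = 0.671.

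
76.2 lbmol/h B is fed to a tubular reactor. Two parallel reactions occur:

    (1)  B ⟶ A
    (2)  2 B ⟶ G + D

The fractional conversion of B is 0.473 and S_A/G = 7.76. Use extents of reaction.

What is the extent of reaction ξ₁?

ξ₁ = 28.7 lbmol/h

Conversion of B: B consumed = 0.473 × 76.2 = 36.04 lbmol/h = 1ξ₁ + 2ξ₂.
Selectivity: 1ξ₁ / (1ξ₂) = 7.76 → ξ₁ = 7.76 ξ₂.
Substitute: (1·7.76 + 2) ξ₂ = 36.04 → ξ₂ = 3.693 lbmol/h, ξ₁ = 28.66 lbmol/h.
Outlet amounts (n = n₀ + Σ ν·ξ):
  B: 76.2 − 1(28.66) − 2(3.693) = 40.16
  A: 0 + 1(28.66) = 28.66
  G: 0 + 1(3.693) = 3.693
  D: 0 + 1(3.693) = 3.693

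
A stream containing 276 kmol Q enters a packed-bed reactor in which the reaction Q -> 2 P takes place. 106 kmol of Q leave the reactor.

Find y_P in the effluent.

For Q: n = n₀ − 1ξ → 106 = 276 − 1ξ, giving ξ = 170 kmol.
Outlet amounts (n = n₀ + ν ξ):
  Q: 276 − 1(170) = 106
  P: 0 + 2(170) = 340
Total out = 446 kmol; y_P = 340 / 446 = 0.7623.

0.762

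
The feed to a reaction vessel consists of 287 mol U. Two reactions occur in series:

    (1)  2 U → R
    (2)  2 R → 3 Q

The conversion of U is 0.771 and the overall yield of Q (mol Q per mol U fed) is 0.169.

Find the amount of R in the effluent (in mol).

78.3 mol

Conversion of U: U consumed = 2ξ₁ = 0.771 × 287 → ξ₁ = 110.6 mol.
Yield of Q: 3ξ₂ / 287 = 0.169 → ξ₂ = 16.17 mol.
Outlet amounts (n = n₀ + Σ ν·ξ):
  U: 287 − 2(110.6) = 65.72
  R: 0 + 1(110.6) − 2(16.17) = 78.3
  Q: 0 + 3(16.17) = 48.5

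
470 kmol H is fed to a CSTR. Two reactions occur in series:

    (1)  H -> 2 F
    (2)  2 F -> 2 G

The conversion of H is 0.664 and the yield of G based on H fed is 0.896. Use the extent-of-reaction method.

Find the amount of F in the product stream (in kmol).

203 kmol

Conversion of H: H consumed = 1ξ₁ = 0.664 × 470 → ξ₁ = 312.1 kmol.
Yield of G: 2ξ₂ / 470 = 0.896 → ξ₂ = 210.6 kmol.
Outlet amounts (n = n₀ + Σ ν·ξ):
  H: 470 − 1(312.1) = 157.9
  F: 0 + 2(312.1) − 2(210.6) = 203
  G: 0 + 2(210.6) = 421.1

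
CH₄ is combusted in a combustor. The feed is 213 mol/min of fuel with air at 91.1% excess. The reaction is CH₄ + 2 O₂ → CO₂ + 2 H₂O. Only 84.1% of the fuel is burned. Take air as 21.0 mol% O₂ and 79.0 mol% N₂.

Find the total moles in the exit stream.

Stoichiometric O₂ = 2 × 213 = 426 mol/min; O₂ fed = 426 × 1.911 = 814.1 mol/min.
N₂ fed = 814.1 × 79/21 = 3063 mol/min.
Fuel reacted = 0.841 × 213 → ξ = 179.1 mol/min.
Outlet (n = n₀ + ν ξ):
  CH₄: 213 − 1(179.1) = 33.87
  O₂: 814.1 − 2(179.1) = 455.8
  N₂: 3063 (inert)
  CO₂: 0 + 1(179.1) = 179.1
  H₂O: 0 + 2(179.1) = 358.3
Total out = 33.87 + 455.8 + 3063 + 179.1 + 358.3 = 4090 mol/min.

4090 mol/min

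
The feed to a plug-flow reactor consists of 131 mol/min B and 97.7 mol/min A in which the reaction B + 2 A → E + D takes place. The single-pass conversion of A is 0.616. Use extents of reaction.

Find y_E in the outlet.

A reacted = 0.616 × 97.7 = 60.18 mol/min; ν_A = −2, so ξ = 60.18/2 = 30.09 mol/min.
Outlet amounts (n = n₀ + ν ξ):
  B: 131 − 1(30.09) = 100.9
  A: 97.7 − 2(30.09) = 37.52
  E: 0 + 1(30.09) = 30.09
  D: 0 + 1(30.09) = 30.09
Total out = 198.6 mol/min; y_E = 30.09 / 198.6 = 0.1515.

0.152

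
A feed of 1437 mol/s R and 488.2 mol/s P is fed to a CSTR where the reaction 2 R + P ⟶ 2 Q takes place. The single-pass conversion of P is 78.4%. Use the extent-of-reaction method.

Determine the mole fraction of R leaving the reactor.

0.435

P reacted = 0.784 × 488.2 = 382.7 mol/s; ν_P = −1, so ξ = 382.7/1 = 382.7 mol/s.
Outlet amounts (n = n₀ + ν ξ):
  R: 1437 − 2(382.7) = 671.5
  P: 488.2 − 1(382.7) = 105.5
  Q: 0 + 2(382.7) = 765.5
Total out = 1542 mol/s; y_R = 671.5 / 1542 = 0.4353.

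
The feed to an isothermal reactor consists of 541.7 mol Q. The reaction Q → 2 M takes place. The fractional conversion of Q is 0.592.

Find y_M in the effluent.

Q reacted = 0.592 × 541.7 = 320.7 mol; ν_Q = −1, so ξ = 320.7/1 = 320.7 mol.
Outlet amounts (n = n₀ + ν ξ):
  Q: 541.7 − 1(320.7) = 221
  M: 0 + 2(320.7) = 641.4
Total out = 862.4 mol; y_M = 641.4 / 862.4 = 0.7437.

0.744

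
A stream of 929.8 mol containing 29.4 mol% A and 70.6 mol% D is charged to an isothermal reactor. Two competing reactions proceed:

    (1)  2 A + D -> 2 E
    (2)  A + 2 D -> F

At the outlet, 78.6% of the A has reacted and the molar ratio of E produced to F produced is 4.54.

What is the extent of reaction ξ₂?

Conversion of A: A consumed = 0.786 × 273.4 = 214.9 mol = 2ξ₁ + 1ξ₂.
Selectivity: 2ξ₁ / (1ξ₂) = 4.54 → ξ₁ = 2.27 ξ₂.
Substitute: (2·2.27 + 1) ξ₂ = 214.9 → ξ₂ = 38.78 mol, ξ₁ = 88.04 mol.
Outlet amounts (n = n₀ + Σ ν·ξ):
  A: 273.4 − 2(88.04) − 1(38.78) = 58.5
  D: 656.4 − 1(88.04) − 2(38.78) = 490.8
  E: 0 + 2(88.04) = 176.1
  F: 0 + 1(38.78) = 38.78

ξ₂ = 38.8 mol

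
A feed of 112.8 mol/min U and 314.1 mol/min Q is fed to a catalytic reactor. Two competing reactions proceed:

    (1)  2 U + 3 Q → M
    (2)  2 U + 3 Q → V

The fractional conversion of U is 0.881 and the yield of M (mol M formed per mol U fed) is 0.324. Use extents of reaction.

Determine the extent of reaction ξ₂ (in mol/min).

ξ₂ = 13.1 mol/min

Yield of M: 1ξ₁ / 112.8 = 0.324 → ξ₁ = 36.55 mol/min.
Conversion of U: 2ξ₁ + 2ξ₂ = 0.881 × 112.8 = 99.38 → ξ₂ = 13.14 mol/min.
Outlet amounts (n = n₀ + Σ ν·ξ):
  U: 112.8 − 2(36.55) − 2(13.14) = 13.42
  Q: 314.1 − 3(36.55) − 3(13.14) = 165
  M: 0 + 1(36.55) = 36.55
  V: 0 + 1(13.14) = 13.14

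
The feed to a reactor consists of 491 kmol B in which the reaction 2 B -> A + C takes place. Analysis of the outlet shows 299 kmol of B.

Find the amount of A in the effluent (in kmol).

96 kmol

For B: n = n₀ − 2ξ → 299 = 491 − 2ξ, giving ξ = 96 kmol.
Outlet amounts (n = n₀ + ν ξ):
  B: 491 − 2(96) = 299
  A: 0 + 1(96) = 96
  C: 0 + 1(96) = 96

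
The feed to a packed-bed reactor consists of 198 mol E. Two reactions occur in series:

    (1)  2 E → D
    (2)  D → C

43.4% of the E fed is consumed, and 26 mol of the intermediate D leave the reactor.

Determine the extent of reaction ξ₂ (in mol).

ξ₂ = 17 mol

Conversion of E: E consumed = 2ξ₁ = 0.434 × 198 → ξ₁ = 42.97 mol.
D balance: n_D = 0 + 1ξ₁ − 1ξ₂ = 26 → ξ₂ = (1·42.97 − 26)/1 = 16.97 mol.
Outlet amounts (n = n₀ + Σ ν·ξ):
  E: 198 − 2(42.97) = 112.1
  D: 0 + 1(42.97) − 1(16.97) = 26
  C: 0 + 1(16.97) = 16.97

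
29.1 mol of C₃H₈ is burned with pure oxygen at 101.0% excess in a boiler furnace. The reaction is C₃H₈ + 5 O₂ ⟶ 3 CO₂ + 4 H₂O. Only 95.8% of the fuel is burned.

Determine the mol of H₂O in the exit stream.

Stoichiometric O₂ = 5 × 29.1 = 145.5 mol; O₂ fed = 145.5 × 2.010 = 292.5 mol.
Fuel reacted = 0.958 × 29.1 → ξ = 27.88 mol.
Outlet (n = n₀ + ν ξ):
  C₃H₈: 29.1 − 1(27.88) = 1.222
  O₂: 292.5 − 5(27.88) = 153.1
  CO₂: 0 + 3(27.88) = 83.63
  H₂O: 0 + 4(27.88) = 111.5

112 mol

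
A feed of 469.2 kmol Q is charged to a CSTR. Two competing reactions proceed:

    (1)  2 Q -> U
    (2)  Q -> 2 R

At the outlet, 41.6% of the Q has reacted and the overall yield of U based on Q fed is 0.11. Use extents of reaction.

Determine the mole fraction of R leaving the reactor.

0.361

Yield of U: 1ξ₁ / 469.2 = 0.11 → ξ₁ = 51.61 kmol.
Conversion of Q: 2ξ₁ + 1ξ₂ = 0.416 × 469.2 = 195.2 → ξ₂ = 91.96 kmol.
Outlet amounts (n = n₀ + Σ ν·ξ):
  Q: 469.2 − 2(51.61) − 1(91.96) = 274
  U: 0 + 1(51.61) = 51.61
  R: 0 + 2(91.96) = 183.9
Total out = 509.6 kmol; y_R = 183.9 / 509.6 = 0.361.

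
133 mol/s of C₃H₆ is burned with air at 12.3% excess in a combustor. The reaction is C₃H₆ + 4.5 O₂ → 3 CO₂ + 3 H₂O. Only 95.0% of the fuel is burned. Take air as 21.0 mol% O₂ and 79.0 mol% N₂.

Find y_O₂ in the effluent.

Stoichiometric O₂ = 4.5 × 133 = 598.5 mol/s; O₂ fed = 598.5 × 1.123 = 672.1 mol/s.
N₂ fed = 672.1 × 79/21 = 2528 mol/s.
Fuel reacted = 0.95 × 133 → ξ = 126.3 mol/s.
Outlet (n = n₀ + ν ξ):
  C₃H₆: 133 − 1(126.3) = 6.65
  O₂: 672.1 − 4.5(126.3) = 103.5
  N₂: 2528 (inert)
  CO₂: 0 + 3(126.3) = 379
  H₂O: 0 + 3(126.3) = 379
Total out = 3397 mol/s; y_O₂ = 103.5 / 3397 = 0.03048.

0.0305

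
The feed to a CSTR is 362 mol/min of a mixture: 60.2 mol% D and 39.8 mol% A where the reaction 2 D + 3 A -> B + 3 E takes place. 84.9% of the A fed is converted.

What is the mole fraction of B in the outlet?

A reacted = 0.849 × 144.1 = 122.3 mol/min; ν_A = −3, so ξ = 122.3/3 = 40.77 mol/min.
Outlet amounts (n = n₀ + ν ξ):
  D: 217.9 − 2(40.77) = 136.4
  A: 144.1 − 3(40.77) = 21.76
  B: 0 + 1(40.77) = 40.77
  E: 0 + 3(40.77) = 122.3
Total out = 321.2 mol/min; y_B = 40.77 / 321.2 = 0.1269.

0.127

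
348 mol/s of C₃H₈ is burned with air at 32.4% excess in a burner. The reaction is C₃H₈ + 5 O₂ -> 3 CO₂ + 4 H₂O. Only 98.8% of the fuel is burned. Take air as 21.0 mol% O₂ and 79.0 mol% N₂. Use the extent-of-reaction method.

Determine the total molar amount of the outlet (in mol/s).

Stoichiometric O₂ = 5 × 348 = 1740 mol/s; O₂ fed = 1740 × 1.324 = 2304 mol/s.
N₂ fed = 2304 × 79/21 = 8667 mol/s.
Fuel reacted = 0.988 × 348 → ξ = 343.8 mol/s.
Outlet (n = n₀ + ν ξ):
  C₃H₈: 348 − 1(343.8) = 4.176
  O₂: 2304 − 5(343.8) = 584.6
  N₂: 8667 (inert)
  CO₂: 0 + 3(343.8) = 1031
  H₂O: 0 + 4(343.8) = 1375
Total out = 4.176 + 584.6 + 8667 + 1031 + 1375 = 11660 mol/s.

11700 mol/s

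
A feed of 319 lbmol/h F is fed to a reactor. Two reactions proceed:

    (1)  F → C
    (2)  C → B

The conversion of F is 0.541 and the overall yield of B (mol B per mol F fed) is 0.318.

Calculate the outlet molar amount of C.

Conversion of F: F consumed = 1ξ₁ = 0.541 × 319 → ξ₁ = 172.6 lbmol/h.
Yield of B: 1ξ₂ / 319 = 0.318 → ξ₂ = 101.4 lbmol/h.
Outlet amounts (n = n₀ + Σ ν·ξ):
  F: 319 − 1(172.6) = 146.4
  C: 0 + 1(172.6) − 1(101.4) = 71.14
  B: 0 + 1(101.4) = 101.4

71.1 lbmol/h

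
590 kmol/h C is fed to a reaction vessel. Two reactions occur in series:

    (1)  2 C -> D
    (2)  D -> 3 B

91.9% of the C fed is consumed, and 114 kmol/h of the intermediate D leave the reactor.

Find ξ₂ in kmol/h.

ξ₂ = 157 kmol/h

Conversion of C: C consumed = 2ξ₁ = 0.919 × 590 → ξ₁ = 271.1 kmol/h.
D balance: n_D = 0 + 1ξ₁ − 1ξ₂ = 114 → ξ₂ = (1·271.1 − 114)/1 = 157.1 kmol/h.
Outlet amounts (n = n₀ + Σ ν·ξ):
  C: 590 − 2(271.1) = 47.79
  D: 0 + 1(271.1) − 1(157.1) = 114
  B: 0 + 3(157.1) = 471.3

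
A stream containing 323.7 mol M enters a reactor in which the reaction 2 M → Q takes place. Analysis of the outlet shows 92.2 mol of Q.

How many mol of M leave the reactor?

For Q: n = n₀ + 1ξ → 92.2 = 0 + 1ξ, giving ξ = 92.2 mol.
Outlet amounts (n = n₀ + ν ξ):
  M: 323.7 − 2(92.2) = 139.3
  Q: 0 + 1(92.2) = 92.2

139 mol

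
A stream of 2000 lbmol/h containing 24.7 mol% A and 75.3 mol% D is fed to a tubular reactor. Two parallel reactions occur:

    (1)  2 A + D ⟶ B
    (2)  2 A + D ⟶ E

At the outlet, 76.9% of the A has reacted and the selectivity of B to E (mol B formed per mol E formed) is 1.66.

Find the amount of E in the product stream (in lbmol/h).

71.4 lbmol/h

Conversion of A: A consumed = 0.769 × 494 = 379.9 lbmol/h = 2ξ₁ + 2ξ₂.
Selectivity: 1ξ₁ / (1ξ₂) = 1.66 → ξ₁ = 1.66 ξ₂.
Substitute: (2·1.66 + 2) ξ₂ = 379.9 → ξ₂ = 71.41 lbmol/h, ξ₁ = 118.5 lbmol/h.
Outlet amounts (n = n₀ + Σ ν·ξ):
  A: 494 − 2(118.5) − 2(71.41) = 114.1
  D: 1506 − 1(118.5) − 1(71.41) = 1316
  B: 0 + 1(118.5) = 118.5
  E: 0 + 1(71.41) = 71.41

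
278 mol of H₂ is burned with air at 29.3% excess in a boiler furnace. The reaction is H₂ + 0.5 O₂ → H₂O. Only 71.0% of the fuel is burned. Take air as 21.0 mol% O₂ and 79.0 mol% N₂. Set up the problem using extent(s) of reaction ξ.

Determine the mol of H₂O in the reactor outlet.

Stoichiometric O₂ = 0.5 × 278 = 139 mol; O₂ fed = 139 × 1.293 = 179.7 mol.
N₂ fed = 179.7 × 79/21 = 676.1 mol.
Fuel reacted = 0.71 × 278 → ξ = 197.4 mol.
Outlet (n = n₀ + ν ξ):
  H₂: 278 − 1(197.4) = 80.62
  O₂: 179.7 − 0.5(197.4) = 81.04
  N₂: 676.1 (inert)
  H₂O: 0 + 1(197.4) = 197.4

197 mol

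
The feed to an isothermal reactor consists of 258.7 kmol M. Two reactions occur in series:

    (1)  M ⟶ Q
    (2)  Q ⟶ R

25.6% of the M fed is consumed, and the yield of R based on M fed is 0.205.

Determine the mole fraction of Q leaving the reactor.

0.051

Conversion of M: M consumed = 1ξ₁ = 0.256 × 258.7 → ξ₁ = 66.23 kmol.
Yield of R: 1ξ₂ / 258.7 = 0.205 → ξ₂ = 53.03 kmol.
Outlet amounts (n = n₀ + Σ ν·ξ):
  M: 258.7 − 1(66.23) = 192.5
  Q: 0 + 1(66.23) − 1(53.03) = 13.19
  R: 0 + 1(53.03) = 53.03
Total out = 258.7 kmol; y_Q = 13.19 / 258.7 = 0.051.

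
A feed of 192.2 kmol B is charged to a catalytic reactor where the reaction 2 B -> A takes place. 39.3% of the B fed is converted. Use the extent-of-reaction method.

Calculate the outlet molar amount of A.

B reacted = 0.393 × 192.2 = 75.53 kmol; ν_B = −2, so ξ = 75.53/2 = 37.77 kmol.
Outlet amounts (n = n₀ + ν ξ):
  B: 192.2 − 2(37.77) = 116.7
  A: 0 + 1(37.77) = 37.77

37.8 kmol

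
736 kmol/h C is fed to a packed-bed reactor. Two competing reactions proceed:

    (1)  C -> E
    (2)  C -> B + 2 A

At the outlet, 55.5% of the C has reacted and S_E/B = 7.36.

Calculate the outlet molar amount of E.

Conversion of C: C consumed = 0.555 × 736 = 408.5 kmol/h = 1ξ₁ + 1ξ₂.
Selectivity: 1ξ₁ / (1ξ₂) = 7.36 → ξ₁ = 7.36 ξ₂.
Substitute: (1·7.36 + 1) ξ₂ = 408.5 → ξ₂ = 48.86 kmol/h, ξ₁ = 359.6 kmol/h.
Outlet amounts (n = n₀ + Σ ν·ξ):
  C: 736 − 1(359.6) − 1(48.86) = 327.5
  E: 0 + 1(359.6) = 359.6
  B: 0 + 1(48.86) = 48.86
  A: 0 + 2(48.86) = 97.72

360 kmol/h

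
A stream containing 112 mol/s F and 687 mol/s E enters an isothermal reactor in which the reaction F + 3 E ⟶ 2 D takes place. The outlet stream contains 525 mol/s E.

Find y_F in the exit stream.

For E: n = n₀ − 3ξ → 525 = 687 − 3ξ, giving ξ = 54 mol/s.
Outlet amounts (n = n₀ + ν ξ):
  F: 112 − 1(54) = 58
  E: 687 − 3(54) = 525
  D: 0 + 2(54) = 108
Total out = 691 mol/s; y_F = 58 / 691 = 0.08394.

0.0839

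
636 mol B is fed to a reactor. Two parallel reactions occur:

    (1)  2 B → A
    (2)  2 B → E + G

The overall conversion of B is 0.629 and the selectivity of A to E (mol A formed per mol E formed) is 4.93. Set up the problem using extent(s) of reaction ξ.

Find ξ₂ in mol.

ξ₂ = 33.7 mol

Conversion of B: B consumed = 0.629 × 636 = 400 mol = 2ξ₁ + 2ξ₂.
Selectivity: 1ξ₁ / (1ξ₂) = 4.93 → ξ₁ = 4.93 ξ₂.
Substitute: (2·4.93 + 2) ξ₂ = 400 → ξ₂ = 33.73 mol, ξ₁ = 166.3 mol.
Outlet amounts (n = n₀ + Σ ν·ξ):
  B: 636 − 2(166.3) − 2(33.73) = 236
  A: 0 + 1(166.3) = 166.3
  E: 0 + 1(33.73) = 33.73
  G: 0 + 1(33.73) = 33.73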